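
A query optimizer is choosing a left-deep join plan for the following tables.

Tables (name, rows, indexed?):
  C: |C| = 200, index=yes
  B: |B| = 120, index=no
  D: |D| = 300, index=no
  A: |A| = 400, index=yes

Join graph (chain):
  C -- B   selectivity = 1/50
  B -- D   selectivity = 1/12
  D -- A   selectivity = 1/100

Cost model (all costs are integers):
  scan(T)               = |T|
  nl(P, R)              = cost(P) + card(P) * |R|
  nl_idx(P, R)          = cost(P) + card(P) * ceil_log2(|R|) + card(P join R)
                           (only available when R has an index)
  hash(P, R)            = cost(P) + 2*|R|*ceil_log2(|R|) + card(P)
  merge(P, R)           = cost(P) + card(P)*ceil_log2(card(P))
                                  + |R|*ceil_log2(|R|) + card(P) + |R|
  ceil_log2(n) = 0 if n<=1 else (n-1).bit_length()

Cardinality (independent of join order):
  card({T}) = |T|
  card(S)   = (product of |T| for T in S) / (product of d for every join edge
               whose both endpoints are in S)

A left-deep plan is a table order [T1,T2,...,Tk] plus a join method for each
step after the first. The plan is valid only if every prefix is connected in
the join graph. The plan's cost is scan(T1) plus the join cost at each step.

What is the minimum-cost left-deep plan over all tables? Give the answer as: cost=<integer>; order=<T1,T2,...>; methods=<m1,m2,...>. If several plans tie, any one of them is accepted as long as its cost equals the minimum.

Selinger DP (subsets sized 1..n):
  {C}: scan cost=200, card=200
  {B}: scan cost=120, card=120
  {D}: scan cost=300, card=300
  {A}: scan cost=400, card=400
  {BC}: card=480; try (C,nl_idx)→1560, (B,hash)→2080, (C,merge)→2880, (B,merge)→2960, (C,hash)→3440, (C,nl)→24120 …(+1); best=1560 via (C,nl_idx)
  {BD}: card=3000; try (B,hash)→2280, (D,merge)→4080, (B,merge)→4260, (D,hash)→5640, (D,nl)→36120, (B,nl)→36300; best=2280 via (B,hash)
  {AD}: card=1200; try (A,nl_idx)→4200, (D,hash)→6200, (A,merge)→7300, (D,merge)→7400, (A,hash)→7800, (A,nl)→120300 …(+1); best=4200 via (A,nl_idx)
  {BCD}: card=12000; try (D,hash)→7440, (C,hash)→8480, (D,merge)→9360, (C,nl_idx)→38280, (C,merge)→43080, (D,nl)→145560 …(+1); best=7440 via (D,hash)
  {ABD}: card=12000; try (B,hash)→7080, (A,hash)→12480, (B,merge)→19560, (A,nl_idx)→41280, (A,merge)→45280, (B,nl)→148200 …(+1); best=7080 via (B,hash)
  {ABCD}: card=48000; try (C,hash)→22280, (A,hash)→26640, (C,nl_idx)→151080, (A,nl_idx)→163440, (C,merge)→188880, (A,merge)→191440 …(+2); best=22280 via (C,hash)

cost=22280; order=D,A,B,C; methods=nl_idx,hash,hash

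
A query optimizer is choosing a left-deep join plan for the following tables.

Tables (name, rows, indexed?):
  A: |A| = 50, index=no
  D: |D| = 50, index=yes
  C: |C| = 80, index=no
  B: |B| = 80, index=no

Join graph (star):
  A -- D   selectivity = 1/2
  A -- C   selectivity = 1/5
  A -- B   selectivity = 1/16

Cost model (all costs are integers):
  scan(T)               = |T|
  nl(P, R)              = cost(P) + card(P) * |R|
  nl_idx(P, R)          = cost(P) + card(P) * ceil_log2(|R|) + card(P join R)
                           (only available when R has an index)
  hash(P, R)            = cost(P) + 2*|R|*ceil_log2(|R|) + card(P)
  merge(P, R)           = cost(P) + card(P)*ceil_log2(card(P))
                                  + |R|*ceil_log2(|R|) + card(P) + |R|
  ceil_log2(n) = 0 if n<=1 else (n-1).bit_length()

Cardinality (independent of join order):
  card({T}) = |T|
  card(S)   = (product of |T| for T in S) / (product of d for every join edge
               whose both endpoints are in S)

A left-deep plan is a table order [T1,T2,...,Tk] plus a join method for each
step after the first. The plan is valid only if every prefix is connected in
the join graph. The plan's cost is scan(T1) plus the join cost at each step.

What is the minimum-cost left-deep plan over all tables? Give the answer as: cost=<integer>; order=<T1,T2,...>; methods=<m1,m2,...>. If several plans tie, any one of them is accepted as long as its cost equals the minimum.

cost=6730; order=B,A,C,D; methods=hash,hash,hash

Selinger DP (subsets sized 1..n):
  {A}: scan cost=50, card=50
  {D}: scan cost=50, card=50
  {C}: scan cost=80, card=80
  {B}: scan cost=80, card=80
  {AD}: card=1250; try (D,hash)→700, (A,hash)→700, (D,merge)→750, (A,merge)→750, (D,nl_idx)→1600, (D,nl)→2550 …(+1); best=700 via (D,hash)
  {AC}: card=800; try (A,hash)→760, (C,merge)→1040, (A,merge)→1070, (C,hash)→1220, (C,nl)→4050, (A,nl)→4080; best=760 via (A,hash)
  {AB}: card=250; try (A,hash)→760, (B,merge)→1040, (A,merge)→1070, (B,hash)→1220, (B,nl)→4050, (A,nl)→4080; best=760 via (A,hash)
  {ACD}: card=20000; try (D,hash)→2160, (C,hash)→3070, (D,merge)→9910, (C,merge)→16340, (D,nl_idx)→25560, (D,nl)→40760 …(+1); best=2160 via (D,hash)
  {ABD}: card=6250; try (D,hash)→1610, (B,hash)→3070, (D,merge)→3360, (D,nl_idx)→8510, (D,nl)→13260, (B,merge)→16340 …(+1); best=1610 via (D,hash)
  {ABC}: card=4000; try (C,hash)→2130, (B,hash)→2680, (C,merge)→3650, (B,merge)→10200, (C,nl)→20760, (B,nl)→64760; best=2130 via (C,hash)
  {ABCD}: card=100000; try (D,hash)→6730, (C,hash)→8980, (B,hash)→23280, (D,merge)→54480, (C,merge)→89750, (D,nl_idx)→126130 …(+4); best=6730 via (D,hash)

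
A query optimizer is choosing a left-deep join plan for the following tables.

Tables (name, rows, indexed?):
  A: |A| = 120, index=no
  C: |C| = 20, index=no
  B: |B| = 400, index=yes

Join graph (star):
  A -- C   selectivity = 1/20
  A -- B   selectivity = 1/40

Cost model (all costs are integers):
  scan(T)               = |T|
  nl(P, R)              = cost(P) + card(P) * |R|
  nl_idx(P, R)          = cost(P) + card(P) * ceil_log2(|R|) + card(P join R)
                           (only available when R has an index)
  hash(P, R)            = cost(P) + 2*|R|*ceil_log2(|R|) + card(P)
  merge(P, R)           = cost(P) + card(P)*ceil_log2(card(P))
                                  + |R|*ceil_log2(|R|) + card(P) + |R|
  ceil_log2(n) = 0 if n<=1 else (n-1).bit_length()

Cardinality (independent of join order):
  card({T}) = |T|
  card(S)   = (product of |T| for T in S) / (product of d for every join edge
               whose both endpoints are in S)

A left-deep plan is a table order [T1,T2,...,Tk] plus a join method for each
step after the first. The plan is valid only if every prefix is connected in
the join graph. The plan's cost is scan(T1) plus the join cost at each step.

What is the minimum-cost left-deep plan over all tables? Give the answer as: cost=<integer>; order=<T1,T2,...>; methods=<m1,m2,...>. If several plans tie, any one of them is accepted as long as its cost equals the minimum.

Selinger DP (subsets sized 1..n):
  {A}: scan cost=120, card=120
  {C}: scan cost=20, card=20
  {B}: scan cost=400, card=400
  {AC}: card=120; try (C,hash)→440, (A,merge)→1100, (C,merge)→1200, (A,hash)→1720, (A,nl)→2420, (C,nl)→2520; best=440 via (C,hash)
  {AB}: card=1200; try (B,nl_idx)→2400, (A,hash)→2480, (B,merge)→5080, (A,merge)→5360, (B,hash)→7440, (B,nl)→48120 …(+1); best=2400 via (B,nl_idx)
  {ABC}: card=1200; try (B,nl_idx)→2720, (C,hash)→3800, (B,merge)→5400, (B,hash)→7760, (C,merge)→16920, (C,nl)→26400 …(+1); best=2720 via (B,nl_idx)

cost=2720; order=A,C,B; methods=hash,nl_idx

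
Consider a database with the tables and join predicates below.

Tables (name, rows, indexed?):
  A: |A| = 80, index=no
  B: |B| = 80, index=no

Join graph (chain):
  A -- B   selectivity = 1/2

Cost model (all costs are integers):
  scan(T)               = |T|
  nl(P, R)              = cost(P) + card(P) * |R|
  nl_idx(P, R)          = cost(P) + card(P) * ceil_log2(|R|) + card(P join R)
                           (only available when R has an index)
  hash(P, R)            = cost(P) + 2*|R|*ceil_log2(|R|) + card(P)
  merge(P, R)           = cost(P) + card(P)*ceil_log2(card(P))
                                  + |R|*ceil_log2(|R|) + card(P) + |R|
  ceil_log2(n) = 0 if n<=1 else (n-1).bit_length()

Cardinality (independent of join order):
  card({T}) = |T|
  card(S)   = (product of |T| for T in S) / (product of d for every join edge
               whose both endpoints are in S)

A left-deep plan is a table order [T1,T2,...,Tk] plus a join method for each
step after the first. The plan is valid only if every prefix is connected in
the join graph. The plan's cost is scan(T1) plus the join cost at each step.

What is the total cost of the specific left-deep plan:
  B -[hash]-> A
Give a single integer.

1280

step 1: scan B: cost=80, card=80
step 2: join A via hash
    card(P join A) = 80*80/(2) = 3200
    cost = 80 + 2*80*7 + 80 = 1280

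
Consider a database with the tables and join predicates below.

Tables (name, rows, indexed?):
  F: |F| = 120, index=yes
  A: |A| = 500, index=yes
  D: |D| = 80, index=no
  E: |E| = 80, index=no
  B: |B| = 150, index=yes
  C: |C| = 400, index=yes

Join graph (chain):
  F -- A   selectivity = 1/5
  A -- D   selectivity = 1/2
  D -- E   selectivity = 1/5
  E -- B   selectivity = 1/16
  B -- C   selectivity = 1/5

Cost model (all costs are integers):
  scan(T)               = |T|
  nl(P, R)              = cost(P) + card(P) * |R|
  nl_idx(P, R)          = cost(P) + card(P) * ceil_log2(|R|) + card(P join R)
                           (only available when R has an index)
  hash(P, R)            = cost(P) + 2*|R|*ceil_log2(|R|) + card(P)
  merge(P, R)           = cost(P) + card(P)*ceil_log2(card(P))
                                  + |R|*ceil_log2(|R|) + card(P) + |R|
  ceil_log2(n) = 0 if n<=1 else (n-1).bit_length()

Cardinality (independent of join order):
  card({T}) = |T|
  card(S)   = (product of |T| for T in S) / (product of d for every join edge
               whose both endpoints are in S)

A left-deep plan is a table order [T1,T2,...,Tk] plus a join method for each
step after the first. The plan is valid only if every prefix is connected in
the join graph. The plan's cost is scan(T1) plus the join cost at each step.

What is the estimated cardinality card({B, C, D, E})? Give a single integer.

960000

Tables in S: B(150), C(400), D(80), E(80)
Edges inside S: D-E(d=5), E-B(d=16), B-C(d=5)
numerator = 150 * 400 * 80 * 80 = 384000000
denominator = 5 * 16 * 5 = 400
card(S) = 384000000 / 400 = 960000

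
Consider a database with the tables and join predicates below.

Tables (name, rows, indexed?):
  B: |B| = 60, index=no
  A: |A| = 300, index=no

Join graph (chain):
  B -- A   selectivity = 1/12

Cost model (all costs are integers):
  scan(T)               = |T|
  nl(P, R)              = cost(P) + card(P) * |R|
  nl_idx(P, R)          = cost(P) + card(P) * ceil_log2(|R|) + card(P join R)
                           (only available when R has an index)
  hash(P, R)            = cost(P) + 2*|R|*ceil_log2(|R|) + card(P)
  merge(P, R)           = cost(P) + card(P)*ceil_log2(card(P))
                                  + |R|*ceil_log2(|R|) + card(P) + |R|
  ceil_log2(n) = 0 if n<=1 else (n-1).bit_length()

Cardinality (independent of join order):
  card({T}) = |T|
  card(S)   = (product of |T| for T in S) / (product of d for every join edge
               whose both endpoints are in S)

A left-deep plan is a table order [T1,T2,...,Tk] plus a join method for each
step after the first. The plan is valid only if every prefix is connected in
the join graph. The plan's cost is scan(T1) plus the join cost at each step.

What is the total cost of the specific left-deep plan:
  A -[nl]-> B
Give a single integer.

18300

step 1: scan A: cost=300, card=300
step 2: join B via nl
    card(P join B) = 300*60/(12) = 1500
    cost = 300 + 300*60 = 18300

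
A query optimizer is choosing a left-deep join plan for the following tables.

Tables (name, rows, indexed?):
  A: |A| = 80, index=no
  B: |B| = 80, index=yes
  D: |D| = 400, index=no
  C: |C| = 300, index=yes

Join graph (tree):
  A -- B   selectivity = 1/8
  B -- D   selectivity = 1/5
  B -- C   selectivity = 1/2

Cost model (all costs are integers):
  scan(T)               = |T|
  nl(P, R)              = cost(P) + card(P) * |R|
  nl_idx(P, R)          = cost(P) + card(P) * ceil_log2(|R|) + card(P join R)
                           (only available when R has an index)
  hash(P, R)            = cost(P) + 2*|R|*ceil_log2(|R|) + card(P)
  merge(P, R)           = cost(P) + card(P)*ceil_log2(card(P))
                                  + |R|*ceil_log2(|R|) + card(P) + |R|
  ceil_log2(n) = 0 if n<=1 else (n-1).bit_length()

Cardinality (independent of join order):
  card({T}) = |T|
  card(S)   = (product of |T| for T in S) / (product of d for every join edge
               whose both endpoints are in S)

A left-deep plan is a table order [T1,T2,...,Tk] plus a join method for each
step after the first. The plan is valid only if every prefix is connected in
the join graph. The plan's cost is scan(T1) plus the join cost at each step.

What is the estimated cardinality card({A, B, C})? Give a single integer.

Tables in S: A(80), B(80), C(300)
Edges inside S: A-B(d=8), B-C(d=2)
numerator = 80 * 80 * 300 = 1920000
denominator = 8 * 2 = 16
card(S) = 1920000 / 16 = 120000

120000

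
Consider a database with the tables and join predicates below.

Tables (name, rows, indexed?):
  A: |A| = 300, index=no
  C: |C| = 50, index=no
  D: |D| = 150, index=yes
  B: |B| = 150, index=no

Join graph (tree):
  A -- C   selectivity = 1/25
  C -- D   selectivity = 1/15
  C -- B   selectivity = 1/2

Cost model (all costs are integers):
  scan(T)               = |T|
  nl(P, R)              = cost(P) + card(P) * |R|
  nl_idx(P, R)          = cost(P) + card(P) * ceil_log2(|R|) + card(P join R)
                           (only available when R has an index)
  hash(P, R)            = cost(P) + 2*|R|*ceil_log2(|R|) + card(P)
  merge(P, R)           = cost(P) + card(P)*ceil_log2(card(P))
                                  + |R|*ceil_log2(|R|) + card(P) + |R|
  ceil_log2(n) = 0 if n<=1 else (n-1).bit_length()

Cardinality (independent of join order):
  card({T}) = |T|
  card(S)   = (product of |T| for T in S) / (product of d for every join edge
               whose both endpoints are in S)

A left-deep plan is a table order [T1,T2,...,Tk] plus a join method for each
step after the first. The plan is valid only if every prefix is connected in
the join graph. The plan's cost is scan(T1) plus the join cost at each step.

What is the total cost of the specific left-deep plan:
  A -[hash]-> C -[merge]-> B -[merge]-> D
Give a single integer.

775500

step 1: scan A: cost=300, card=300
step 2: join C via hash
    card(P join C) = 300*50/(25) = 600
    cost = 300 + 2*50*6 + 300 = 1200
step 3: join B via merge
    card(P join B) = 600*150/(2) = 45000
    cost = 1200 + 600*10 + 150*8 + 600 + 150 = 9150
step 4: join D via merge
    card(P join D) = 45000*150/(15) = 450000
    cost = 9150 + 45000*16 + 150*8 + 45000 + 150 = 775500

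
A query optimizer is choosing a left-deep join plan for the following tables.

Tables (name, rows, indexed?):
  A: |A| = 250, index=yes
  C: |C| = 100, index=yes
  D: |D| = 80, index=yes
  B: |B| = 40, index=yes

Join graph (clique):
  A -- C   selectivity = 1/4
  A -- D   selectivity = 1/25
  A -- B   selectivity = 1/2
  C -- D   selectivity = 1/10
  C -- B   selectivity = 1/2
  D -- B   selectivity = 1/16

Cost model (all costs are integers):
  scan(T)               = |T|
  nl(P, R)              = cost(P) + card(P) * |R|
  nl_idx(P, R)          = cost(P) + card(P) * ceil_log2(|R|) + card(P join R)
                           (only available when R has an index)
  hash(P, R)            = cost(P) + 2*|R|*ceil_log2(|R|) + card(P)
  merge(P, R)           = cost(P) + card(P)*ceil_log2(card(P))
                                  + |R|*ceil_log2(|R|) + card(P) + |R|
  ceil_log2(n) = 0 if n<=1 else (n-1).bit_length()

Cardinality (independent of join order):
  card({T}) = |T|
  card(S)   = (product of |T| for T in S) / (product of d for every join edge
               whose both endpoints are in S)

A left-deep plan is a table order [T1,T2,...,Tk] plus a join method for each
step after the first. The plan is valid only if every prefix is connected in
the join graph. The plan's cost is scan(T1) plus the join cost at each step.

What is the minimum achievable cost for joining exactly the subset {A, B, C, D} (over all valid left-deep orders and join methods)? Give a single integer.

5200

Selinger DP over subsets of {A,B,C,D}:
  {A}: scan cost=250, card=250
  {C}: scan cost=100, card=100
  {D}: scan cost=80, card=80
  {B}: scan cost=40, card=40
  {AC}: card=6250; try (C,hash)→1900, (A,merge)→3150, (C,merge)→3300, (A,hash)→4200, (A,nl_idx)→7150, (C,nl_idx)→8250 …(+2); best=1900 via (C,hash)
  {AD}: card=800; try (A,nl_idx)→1520, (D,hash)→1620, (D,nl_idx)→2800, (A,merge)→2970, (D,merge)→3140, (A,hash)→4160 …(+2); best=1520 via (A,nl_idx)
  {AB}: card=5000; try (B,hash)→980, (A,merge)→2570, (B,merge)→2780, (A,hash)→4080, (A,nl_idx)→5360, (B,nl_idx)→6750 …(+2); best=980 via (B,hash)
  {CD}: card=800; try (D,hash)→1320, (C,nl_idx)→1440, (C,merge)→1520, (D,merge)→1540, (C,hash)→1560, (D,nl_idx)→1600 …(+2); best=1320 via (D,hash)
  {BC}: card=2000; try (B,hash)→680, (C,merge)→1120, (B,merge)→1180, (C,hash)→1480, (C,nl_idx)→2320, (B,nl_idx)→2700 …(+2); best=680 via (B,hash)
  {BD}: card=200; try (D,nl_idx)→520, (B,hash)→640, (B,nl_idx)→760, (D,merge)→960, (B,merge)→1000, (D,hash)→1200 …(+2); best=520 via (D,nl_idx)
  {ACD}: card=2000; try (C,hash)→3720, (A,hash)→6120, (C,nl_idx)→9120, (D,hash)→9270, (A,nl_idx)→9720, (C,merge)→11120 …(+6); best=3720 via (C,hash)
  {ABC}: card=62500; try (A,hash)→6680, (C,hash)→7380, (B,hash)→8630, (A,merge)→26930, (C,merge)→71780, (A,nl_idx)→79180 …(+6); best=6680 via (A,hash)
  {ABD}: card=1000; try (B,hash)→2800, (A,nl_idx)→3120, (A,merge)→4570, (A,hash)→4720, (D,hash)→7100, (B,nl_idx)→7320 …(+6); best=2800 via (B,hash)
  {BCD}: card=1000; try (C,hash)→2120, (B,hash)→2600, (C,nl_idx)→2920, (C,merge)→3120, (D,hash)→3800, (B,nl_idx)→7120 …(+6); best=2120 via (C,hash)
  {ABCD}: card=1250; try (C,hash)→5200, (B,hash)→6200, (A,hash)→7120, (C,nl_idx)→11050, (A,nl_idx)→11370, (C,merge)→14600 …(+10); best=5200 via (C,hash)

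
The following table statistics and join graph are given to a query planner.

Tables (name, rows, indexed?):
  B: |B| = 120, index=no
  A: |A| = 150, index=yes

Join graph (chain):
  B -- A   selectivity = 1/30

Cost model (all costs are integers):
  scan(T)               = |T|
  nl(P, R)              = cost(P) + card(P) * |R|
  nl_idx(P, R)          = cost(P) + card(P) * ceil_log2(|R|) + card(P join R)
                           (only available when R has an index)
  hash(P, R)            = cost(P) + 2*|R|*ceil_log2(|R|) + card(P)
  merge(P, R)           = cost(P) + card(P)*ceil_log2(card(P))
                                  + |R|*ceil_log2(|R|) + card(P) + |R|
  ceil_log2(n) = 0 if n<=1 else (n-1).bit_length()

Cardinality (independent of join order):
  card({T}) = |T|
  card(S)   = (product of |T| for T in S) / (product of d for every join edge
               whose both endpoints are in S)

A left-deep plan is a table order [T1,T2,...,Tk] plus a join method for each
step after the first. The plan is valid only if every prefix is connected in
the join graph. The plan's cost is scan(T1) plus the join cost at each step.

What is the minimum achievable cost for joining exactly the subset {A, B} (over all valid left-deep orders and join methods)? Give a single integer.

Selinger DP over subsets of {A,B}:
  {B}: scan cost=120, card=120
  {A}: scan cost=150, card=150
  {AB}: card=600; try (A,nl_idx)→1680, (B,hash)→1980, (A,merge)→2430, (B,merge)→2460, (A,hash)→2640, (A,nl)→18120 …(+1); best=1680 via (A,nl_idx)

1680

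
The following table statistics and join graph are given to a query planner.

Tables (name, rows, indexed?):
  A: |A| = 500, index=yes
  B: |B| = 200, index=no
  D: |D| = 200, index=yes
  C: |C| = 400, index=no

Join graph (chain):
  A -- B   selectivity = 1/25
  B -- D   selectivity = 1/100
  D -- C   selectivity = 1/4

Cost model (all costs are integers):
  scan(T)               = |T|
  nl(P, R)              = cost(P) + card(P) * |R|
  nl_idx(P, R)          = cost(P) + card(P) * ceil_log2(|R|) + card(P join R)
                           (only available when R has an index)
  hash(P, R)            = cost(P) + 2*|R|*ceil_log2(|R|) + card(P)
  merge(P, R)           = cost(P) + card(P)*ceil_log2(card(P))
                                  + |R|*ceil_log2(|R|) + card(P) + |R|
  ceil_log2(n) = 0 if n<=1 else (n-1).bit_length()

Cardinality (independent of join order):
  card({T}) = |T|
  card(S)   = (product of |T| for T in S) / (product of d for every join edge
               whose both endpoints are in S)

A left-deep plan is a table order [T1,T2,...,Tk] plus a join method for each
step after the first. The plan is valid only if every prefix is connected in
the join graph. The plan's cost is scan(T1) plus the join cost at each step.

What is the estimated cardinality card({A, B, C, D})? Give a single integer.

Tables in S: A(500), B(200), C(400), D(200)
Edges inside S: A-B(d=25), B-D(d=100), D-C(d=4)
numerator = 500 * 200 * 400 * 200 = 8000000000
denominator = 25 * 100 * 4 = 10000
card(S) = 8000000000 / 10000 = 800000

800000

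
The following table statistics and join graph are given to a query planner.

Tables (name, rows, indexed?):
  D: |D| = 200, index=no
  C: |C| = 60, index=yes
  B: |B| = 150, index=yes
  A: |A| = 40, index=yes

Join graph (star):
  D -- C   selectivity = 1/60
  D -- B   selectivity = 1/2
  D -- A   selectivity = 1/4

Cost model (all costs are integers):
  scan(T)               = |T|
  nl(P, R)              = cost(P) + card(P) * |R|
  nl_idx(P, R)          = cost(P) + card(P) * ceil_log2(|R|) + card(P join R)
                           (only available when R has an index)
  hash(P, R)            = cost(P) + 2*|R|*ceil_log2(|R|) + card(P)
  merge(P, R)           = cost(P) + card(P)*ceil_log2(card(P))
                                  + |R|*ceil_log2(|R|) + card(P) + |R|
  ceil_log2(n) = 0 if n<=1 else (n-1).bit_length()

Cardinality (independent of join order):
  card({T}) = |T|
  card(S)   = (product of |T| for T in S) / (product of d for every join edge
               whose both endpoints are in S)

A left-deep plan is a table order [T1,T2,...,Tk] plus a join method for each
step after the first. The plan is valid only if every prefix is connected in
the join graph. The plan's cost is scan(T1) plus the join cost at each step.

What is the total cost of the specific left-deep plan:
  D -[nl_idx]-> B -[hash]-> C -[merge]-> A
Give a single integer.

257800

step 1: scan D: cost=200, card=200
step 2: join B via nl_idx
    card(P join B) = 200*150/(2) = 15000
    cost = 200 + 200*8 + 15000 = 16800
step 3: join C via hash
    card(P join C) = 15000*60/(60) = 15000
    cost = 16800 + 2*60*6 + 15000 = 32520
step 4: join A via merge
    card(P join A) = 15000*40/(4) = 150000
    cost = 32520 + 15000*14 + 40*6 + 15000 + 40 = 257800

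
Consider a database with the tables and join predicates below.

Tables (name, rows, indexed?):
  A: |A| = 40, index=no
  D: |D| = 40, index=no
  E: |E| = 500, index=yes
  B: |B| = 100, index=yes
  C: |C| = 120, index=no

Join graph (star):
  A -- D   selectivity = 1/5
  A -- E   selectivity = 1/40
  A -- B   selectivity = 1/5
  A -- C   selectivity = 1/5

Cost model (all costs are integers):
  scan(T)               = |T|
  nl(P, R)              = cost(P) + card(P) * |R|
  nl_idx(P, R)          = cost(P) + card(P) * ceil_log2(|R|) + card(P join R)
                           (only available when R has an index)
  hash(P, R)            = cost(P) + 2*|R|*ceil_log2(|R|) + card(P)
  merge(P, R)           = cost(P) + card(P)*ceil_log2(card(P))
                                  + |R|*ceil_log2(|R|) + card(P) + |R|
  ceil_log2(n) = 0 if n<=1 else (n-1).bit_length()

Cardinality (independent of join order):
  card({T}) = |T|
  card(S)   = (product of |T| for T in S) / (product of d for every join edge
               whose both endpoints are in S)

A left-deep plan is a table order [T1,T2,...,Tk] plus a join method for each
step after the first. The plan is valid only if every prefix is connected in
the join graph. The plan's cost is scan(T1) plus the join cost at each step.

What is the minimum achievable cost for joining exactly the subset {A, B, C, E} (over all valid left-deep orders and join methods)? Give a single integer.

14480

Selinger DP over subsets of {A,B,C,E}:
  {A}: scan cost=40, card=40
  {E}: scan cost=500, card=500
  {B}: scan cost=100, card=100
  {C}: scan cost=120, card=120
  {AE}: card=500; try (E,nl_idx)→900, (A,hash)→1480, (E,merge)→5320, (A,merge)→5780, (E,hash)→9080, (E,nl)→20040 …(+1); best=900 via (E,nl_idx)
  {AB}: card=800; try (A,hash)→680, (B,merge)→1120, (B,nl_idx)→1120, (A,merge)→1180, (B,hash)→1480, (B,nl)→4040 …(+1); best=680 via (A,hash)
  {AC}: card=960; try (A,hash)→720, (C,merge)→1280, (A,merge)→1360, (C,hash)→1760, (C,nl)→4840, (A,nl)→4920; best=720 via (A,hash)
  {ABE}: card=10000; try (B,hash)→2800, (B,merge)→6700, (E,hash)→10480, (B,nl_idx)→14400, (E,merge)→14480, (E,nl_idx)→17880 …(+2); best=2800 via (B,hash)
  {ACE}: card=12000; try (C,hash)→3080, (C,merge)→6860, (E,hash)→10680, (E,merge)→16280, (E,nl_idx)→21360, (C,nl)→60900 …(+1); best=3080 via (C,hash)
  {ABC}: card=19200; try (B,hash)→3080, (C,hash)→3160, (C,merge)→10440, (B,merge)→12080, (B,nl_idx)→26640, (C,nl)→96680 …(+1); best=3080 via (B,hash)
  {ABCE}: card=240000; try (C,hash)→14480, (B,hash)→16480, (E,hash)→31280, (C,merge)→153760, (B,merge)→183880, (E,merge)→315280 …(+5); best=14480 via (C,hash)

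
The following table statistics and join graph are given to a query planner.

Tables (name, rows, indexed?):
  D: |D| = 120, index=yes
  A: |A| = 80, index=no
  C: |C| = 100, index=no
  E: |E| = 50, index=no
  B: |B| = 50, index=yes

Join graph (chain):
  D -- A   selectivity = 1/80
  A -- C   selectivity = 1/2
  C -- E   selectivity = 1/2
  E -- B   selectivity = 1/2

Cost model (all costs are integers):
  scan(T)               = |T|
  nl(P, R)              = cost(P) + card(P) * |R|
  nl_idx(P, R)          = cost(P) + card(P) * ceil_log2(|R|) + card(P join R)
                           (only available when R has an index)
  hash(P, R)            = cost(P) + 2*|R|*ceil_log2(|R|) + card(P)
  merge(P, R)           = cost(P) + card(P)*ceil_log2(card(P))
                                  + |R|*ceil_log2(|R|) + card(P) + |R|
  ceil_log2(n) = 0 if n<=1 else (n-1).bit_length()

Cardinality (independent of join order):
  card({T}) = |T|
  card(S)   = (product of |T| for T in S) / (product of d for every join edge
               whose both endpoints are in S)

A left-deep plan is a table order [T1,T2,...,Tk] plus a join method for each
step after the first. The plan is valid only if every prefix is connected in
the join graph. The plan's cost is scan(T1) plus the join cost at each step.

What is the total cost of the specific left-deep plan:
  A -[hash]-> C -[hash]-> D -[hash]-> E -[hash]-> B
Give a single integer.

step 1: scan A: cost=80, card=80
step 2: join C via hash
    card(P join C) = 80*100/(2) = 4000
    cost = 80 + 2*100*7 + 80 = 1560
step 3: join D via hash
    card(P join D) = 4000*120/(80) = 6000
    cost = 1560 + 2*120*7 + 4000 = 7240
step 4: join E via hash
    card(P join E) = 6000*50/(2) = 150000
    cost = 7240 + 2*50*6 + 6000 = 13840
step 5: join B via hash
    card(P join B) = 150000*50/(2) = 3750000
    cost = 13840 + 2*50*6 + 150000 = 164440

164440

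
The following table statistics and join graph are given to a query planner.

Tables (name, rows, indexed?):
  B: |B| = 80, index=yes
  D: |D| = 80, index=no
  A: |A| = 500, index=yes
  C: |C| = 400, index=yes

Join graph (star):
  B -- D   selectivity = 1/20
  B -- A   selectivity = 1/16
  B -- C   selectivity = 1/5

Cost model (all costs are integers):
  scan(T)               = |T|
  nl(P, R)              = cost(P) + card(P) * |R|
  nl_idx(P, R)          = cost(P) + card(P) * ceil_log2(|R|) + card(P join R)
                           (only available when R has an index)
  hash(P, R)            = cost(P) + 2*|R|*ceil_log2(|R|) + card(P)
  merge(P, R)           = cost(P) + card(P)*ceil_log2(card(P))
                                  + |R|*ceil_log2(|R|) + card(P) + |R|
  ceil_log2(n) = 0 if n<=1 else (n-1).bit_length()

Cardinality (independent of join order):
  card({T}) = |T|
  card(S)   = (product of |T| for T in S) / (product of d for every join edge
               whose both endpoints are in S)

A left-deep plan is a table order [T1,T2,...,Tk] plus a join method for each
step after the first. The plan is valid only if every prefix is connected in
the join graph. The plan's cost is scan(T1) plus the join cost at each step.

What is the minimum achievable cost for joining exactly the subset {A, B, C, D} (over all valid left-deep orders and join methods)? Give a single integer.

22940

Selinger DP over subsets of {A,B,C,D}:
  {B}: scan cost=80, card=80
  {D}: scan cost=80, card=80
  {A}: scan cost=500, card=500
  {C}: scan cost=400, card=400
  {BD}: card=320; try (B,nl_idx)→960, (D,hash)→1280, (B,hash)→1280, (D,merge)→1360, (B,merge)→1360, (D,nl)→6480 …(+1); best=960 via (B,nl_idx)
  {AB}: card=2500; try (B,hash)→2120, (A,nl_idx)→3300, (A,merge)→5720, (B,merge)→6140, (B,nl_idx)→6500, (A,hash)→9160 …(+2); best=2120 via (B,hash)
  {BC}: card=6400; try (B,hash)→1920, (C,merge)→4720, (B,merge)→5040, (C,nl_idx)→7200, (C,hash)→7360, (B,nl_idx)→9600 …(+2); best=1920 via (B,hash)
  {ABD}: card=10000; try (D,hash)→5740, (A,merge)→9160, (A,hash)→10280, (A,nl_idx)→13840, (D,merge)→35260, (A,nl)→160960 …(+1); best=5740 via (D,hash)
  {BCD}: card=25600; try (C,merge)→8160, (C,hash)→8480, (D,hash)→9440, (C,nl_idx)→29440, (D,merge)→92160, (C,nl)→128960 …(+1); best=8160 via (C,merge)
  {ABC}: card=200000; try (C,hash)→11820, (A,hash)→17320, (C,merge)→38620, (A,merge)→96520, (C,nl_idx)→224620, (A,nl_idx)→259520 …(+2); best=11820 via (C,hash)
  {ABCD}: card=800000; try (C,hash)→22940, (A,hash)→42760, (C,merge)→159740, (D,hash)→212940, (A,merge)→422760, (C,nl_idx)→895740 …(+5); best=22940 via (C,hash)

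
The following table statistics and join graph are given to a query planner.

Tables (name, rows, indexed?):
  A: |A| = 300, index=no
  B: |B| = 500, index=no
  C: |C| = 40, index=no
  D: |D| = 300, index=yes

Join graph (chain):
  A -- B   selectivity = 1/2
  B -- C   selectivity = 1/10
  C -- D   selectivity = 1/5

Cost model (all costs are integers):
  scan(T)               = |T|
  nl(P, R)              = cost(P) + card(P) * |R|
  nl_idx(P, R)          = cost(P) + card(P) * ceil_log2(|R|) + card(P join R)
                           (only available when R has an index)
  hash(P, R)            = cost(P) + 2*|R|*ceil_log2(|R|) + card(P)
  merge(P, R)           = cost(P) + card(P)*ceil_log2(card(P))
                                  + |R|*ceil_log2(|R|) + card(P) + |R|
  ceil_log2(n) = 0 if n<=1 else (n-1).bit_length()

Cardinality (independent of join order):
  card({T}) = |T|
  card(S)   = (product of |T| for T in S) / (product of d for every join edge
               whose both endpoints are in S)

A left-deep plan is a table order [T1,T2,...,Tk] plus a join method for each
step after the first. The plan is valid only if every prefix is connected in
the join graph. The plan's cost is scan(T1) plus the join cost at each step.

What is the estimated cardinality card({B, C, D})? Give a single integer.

Tables in S: B(500), C(40), D(300)
Edges inside S: B-C(d=10), C-D(d=5)
numerator = 500 * 40 * 300 = 6000000
denominator = 10 * 5 = 50
card(S) = 6000000 / 50 = 120000

120000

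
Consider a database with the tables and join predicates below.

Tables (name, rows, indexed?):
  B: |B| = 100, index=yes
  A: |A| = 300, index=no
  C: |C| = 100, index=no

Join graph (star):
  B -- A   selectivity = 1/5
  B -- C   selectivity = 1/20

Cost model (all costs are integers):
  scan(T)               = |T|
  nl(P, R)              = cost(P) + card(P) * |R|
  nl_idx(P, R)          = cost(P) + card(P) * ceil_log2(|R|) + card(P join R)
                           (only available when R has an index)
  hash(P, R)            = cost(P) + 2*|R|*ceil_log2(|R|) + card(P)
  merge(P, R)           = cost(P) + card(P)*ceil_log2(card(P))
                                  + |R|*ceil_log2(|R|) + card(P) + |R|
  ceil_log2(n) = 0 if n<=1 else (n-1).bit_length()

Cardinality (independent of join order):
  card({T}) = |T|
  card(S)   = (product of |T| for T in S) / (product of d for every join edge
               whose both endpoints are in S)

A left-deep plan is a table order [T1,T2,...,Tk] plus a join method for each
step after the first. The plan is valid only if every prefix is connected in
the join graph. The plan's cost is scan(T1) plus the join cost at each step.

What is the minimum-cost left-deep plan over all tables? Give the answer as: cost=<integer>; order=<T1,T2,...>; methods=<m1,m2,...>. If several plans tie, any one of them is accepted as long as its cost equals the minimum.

Selinger DP (subsets sized 1..n):
  {B}: scan cost=100, card=100
  {A}: scan cost=300, card=300
  {C}: scan cost=100, card=100
  {AB}: card=6000; try (B,hash)→2000, (A,merge)→3900, (B,merge)→4100, (A,hash)→5600, (B,nl_idx)→8400, (A,nl)→30100 …(+1); best=2000 via (B,hash)
  {BC}: card=500; try (B,nl_idx)→1300, (C,hash)→1600, (B,hash)→1600, (C,merge)→1700, (B,merge)→1700, (C,nl)→10100 …(+1); best=1300 via (B,nl_idx)
  {ABC}: card=30000; try (A,hash)→7200, (A,merge)→9300, (C,hash)→9400, (C,merge)→86800, (A,nl)→151300, (C,nl)→602000; best=7200 via (A,hash)

cost=7200; order=C,B,A; methods=nl_idx,hash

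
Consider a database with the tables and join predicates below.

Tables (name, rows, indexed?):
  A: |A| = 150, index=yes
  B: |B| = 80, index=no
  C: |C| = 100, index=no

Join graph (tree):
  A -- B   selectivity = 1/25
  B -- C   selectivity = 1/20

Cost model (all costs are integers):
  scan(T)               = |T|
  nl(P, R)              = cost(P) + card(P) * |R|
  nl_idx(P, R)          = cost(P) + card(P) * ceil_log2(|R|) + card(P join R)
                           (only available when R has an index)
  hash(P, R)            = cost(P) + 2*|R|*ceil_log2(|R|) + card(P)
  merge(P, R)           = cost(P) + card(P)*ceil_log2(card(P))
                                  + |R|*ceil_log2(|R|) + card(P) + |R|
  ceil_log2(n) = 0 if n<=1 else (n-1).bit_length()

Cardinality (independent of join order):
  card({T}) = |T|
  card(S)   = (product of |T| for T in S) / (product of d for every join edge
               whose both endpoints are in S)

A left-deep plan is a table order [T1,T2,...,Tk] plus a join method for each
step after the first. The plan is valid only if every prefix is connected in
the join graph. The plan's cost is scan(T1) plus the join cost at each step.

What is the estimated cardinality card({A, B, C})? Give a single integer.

Tables in S: A(150), B(80), C(100)
Edges inside S: A-B(d=25), B-C(d=20)
numerator = 150 * 80 * 100 = 1200000
denominator = 25 * 20 = 500
card(S) = 1200000 / 500 = 2400

2400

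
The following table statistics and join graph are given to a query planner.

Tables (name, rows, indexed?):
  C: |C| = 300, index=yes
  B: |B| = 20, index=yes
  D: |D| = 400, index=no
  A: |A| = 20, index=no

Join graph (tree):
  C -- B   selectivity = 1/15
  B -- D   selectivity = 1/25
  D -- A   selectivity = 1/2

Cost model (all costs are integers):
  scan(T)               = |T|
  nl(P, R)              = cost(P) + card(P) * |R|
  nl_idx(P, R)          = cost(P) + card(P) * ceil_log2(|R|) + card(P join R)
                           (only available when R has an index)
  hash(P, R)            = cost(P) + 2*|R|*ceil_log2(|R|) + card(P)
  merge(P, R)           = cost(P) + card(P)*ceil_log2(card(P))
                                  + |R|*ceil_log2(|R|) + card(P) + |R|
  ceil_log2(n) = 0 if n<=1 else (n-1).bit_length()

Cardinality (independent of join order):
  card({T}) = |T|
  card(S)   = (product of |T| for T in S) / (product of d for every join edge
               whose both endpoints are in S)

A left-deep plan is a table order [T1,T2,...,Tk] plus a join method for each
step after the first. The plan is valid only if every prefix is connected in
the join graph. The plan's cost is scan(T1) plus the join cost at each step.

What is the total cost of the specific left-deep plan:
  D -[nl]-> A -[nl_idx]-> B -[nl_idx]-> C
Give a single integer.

step 1: scan D: cost=400, card=400
step 2: join A via nl
    card(P join A) = 400*20/(2) = 4000
    cost = 400 + 400*20 = 8400
step 3: join B via nl_idx
    card(P join B) = 4000*20/(25) = 3200
    cost = 8400 + 4000*5 + 3200 = 31600
step 4: join C via nl_idx
    card(P join C) = 3200*300/(15) = 64000
    cost = 31600 + 3200*9 + 64000 = 124400

124400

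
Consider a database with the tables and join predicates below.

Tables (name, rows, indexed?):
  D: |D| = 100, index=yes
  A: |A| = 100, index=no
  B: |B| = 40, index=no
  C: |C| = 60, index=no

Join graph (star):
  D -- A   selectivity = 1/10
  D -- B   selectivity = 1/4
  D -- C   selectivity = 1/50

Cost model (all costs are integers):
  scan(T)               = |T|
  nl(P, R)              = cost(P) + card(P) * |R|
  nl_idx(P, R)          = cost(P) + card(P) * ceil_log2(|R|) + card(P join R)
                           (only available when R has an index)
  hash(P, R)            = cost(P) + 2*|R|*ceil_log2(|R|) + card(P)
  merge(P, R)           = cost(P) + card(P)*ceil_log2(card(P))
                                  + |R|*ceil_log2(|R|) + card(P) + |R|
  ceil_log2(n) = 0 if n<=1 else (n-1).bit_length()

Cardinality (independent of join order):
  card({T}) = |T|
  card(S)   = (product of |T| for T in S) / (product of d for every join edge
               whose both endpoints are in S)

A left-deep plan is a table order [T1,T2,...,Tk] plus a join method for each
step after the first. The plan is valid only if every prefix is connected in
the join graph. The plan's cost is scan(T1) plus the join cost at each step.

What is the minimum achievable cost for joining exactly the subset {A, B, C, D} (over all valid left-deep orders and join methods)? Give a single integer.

Selinger DP over subsets of {A,B,C,D}:
  {D}: scan cost=100, card=100
  {A}: scan cost=100, card=100
  {B}: scan cost=40, card=40
  {C}: scan cost=60, card=60
  {AD}: card=1000; try (D,hash)→1600, (A,hash)→1600, (D,merge)→1700, (A,merge)→1700, (D,nl_idx)→1800, (D,nl)→10100 …(+1); best=1600 via (D,hash)
  {BD}: card=1000; try (B,hash)→680, (D,merge)→1120, (B,merge)→1180, (D,nl_idx)→1320, (D,hash)→1480, (D,nl)→4040 …(+1); best=680 via (B,hash)
  {CD}: card=120; try (D,nl_idx)→600, (C,hash)→920, (D,merge)→1280, (C,merge)→1320, (D,hash)→1520, (D,nl)→6060 …(+1); best=600 via (D,nl_idx)
  {ABD}: card=10000; try (B,hash)→3080, (A,hash)→3080, (A,merge)→12480, (B,merge)→12880, (B,nl)→41600, (A,nl)→100680; best=3080 via (B,hash)
  {ACD}: card=1200; try (A,hash)→2120, (A,merge)→2360, (C,hash)→3320, (A,nl)→12600, (C,merge)→13020, (C,nl)→61600; best=2120 via (A,hash)
  {BCD}: card=1200; try (B,hash)→1200, (B,merge)→1840, (C,hash)→2400, (B,nl)→5400, (C,merge)→12100, (C,nl)→60680; best=1200 via (B,hash)
  {ABCD}: card=12000; try (B,hash)→3800, (A,hash)→3800, (C,hash)→13800, (A,merge)→16400, (B,merge)→16800, (B,nl)→50120 …(+3); best=3800 via (B,hash)

3800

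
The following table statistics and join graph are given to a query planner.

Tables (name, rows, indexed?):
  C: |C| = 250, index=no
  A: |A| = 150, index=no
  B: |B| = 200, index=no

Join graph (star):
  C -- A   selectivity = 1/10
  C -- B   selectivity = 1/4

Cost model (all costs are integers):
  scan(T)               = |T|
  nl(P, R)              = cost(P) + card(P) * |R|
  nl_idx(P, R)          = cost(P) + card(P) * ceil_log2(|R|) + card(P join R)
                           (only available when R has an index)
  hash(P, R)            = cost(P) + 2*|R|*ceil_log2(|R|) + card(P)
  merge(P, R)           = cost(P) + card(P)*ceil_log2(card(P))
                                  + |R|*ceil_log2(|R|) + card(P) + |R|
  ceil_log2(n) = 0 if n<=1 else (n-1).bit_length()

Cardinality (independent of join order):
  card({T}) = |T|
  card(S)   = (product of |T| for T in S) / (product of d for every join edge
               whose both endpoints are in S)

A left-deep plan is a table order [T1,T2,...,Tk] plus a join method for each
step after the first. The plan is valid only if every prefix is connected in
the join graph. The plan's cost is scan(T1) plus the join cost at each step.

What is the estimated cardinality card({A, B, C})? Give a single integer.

187500

Tables in S: A(150), B(200), C(250)
Edges inside S: C-A(d=10), C-B(d=4)
numerator = 150 * 200 * 250 = 7500000
denominator = 10 * 4 = 40
card(S) = 7500000 / 40 = 187500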